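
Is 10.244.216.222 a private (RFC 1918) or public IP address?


RFC 1918 private ranges:
  10.0.0.0/8 (10.0.0.0 - 10.255.255.255)
  172.16.0.0/12 (172.16.0.0 - 172.31.255.255)
  192.168.0.0/16 (192.168.0.0 - 192.168.255.255)
Private (in 10.0.0.0/8)


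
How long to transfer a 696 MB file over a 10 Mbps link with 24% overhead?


Effective throughput = 10 * (1 - 24/100) = 7.6 Mbps
File size in Mb = 696 * 8 = 5568 Mb
Time = 5568 / 7.6
Time = 732.6316 seconds


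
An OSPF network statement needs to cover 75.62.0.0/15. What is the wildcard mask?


Subnet mask: 255.254.0.0
Wildcard = 255.255.255.255 - subnet mask
255 - 255 = 0
255 - 254 = 1
255 - 0 = 255
255 - 0 = 255
Wildcard: 0.1.255.255


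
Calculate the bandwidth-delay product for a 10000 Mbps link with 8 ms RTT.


BDP = bandwidth * RTT
= 10000 Mbps * 8 ms
= 10000 * 1e6 * 8 / 1000 bits
= 80000000 bits
= 10000000 bytes
= 9765.625 KB
BDP = 80000000 bits (10000000 bytes)


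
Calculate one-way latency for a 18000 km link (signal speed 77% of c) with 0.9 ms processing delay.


Speed = 0.77 * 3e5 km/s = 231000 km/s
Propagation delay = 18000 / 231000 = 0.0779 s = 77.9221 ms
Processing delay = 0.9 ms
Total one-way latency = 78.8221 ms


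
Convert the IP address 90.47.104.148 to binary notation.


90 = 01011010
47 = 00101111
104 = 01101000
148 = 10010100
Binary: 01011010.00101111.01101000.10010100


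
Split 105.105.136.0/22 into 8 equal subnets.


New prefix = 22 + 3 = 25
Each subnet has 128 addresses
  105.105.136.0/25
  105.105.136.128/25
  105.105.137.0/25
  105.105.137.128/25
  105.105.138.0/25
  105.105.138.128/25
  105.105.139.0/25
  105.105.139.128/25
Subnets: 105.105.136.0/25, 105.105.136.128/25, 105.105.137.0/25, 105.105.137.128/25, 105.105.138.0/25, 105.105.138.128/25, 105.105.139.0/25, 105.105.139.128/25


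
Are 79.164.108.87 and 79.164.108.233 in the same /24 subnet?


Mask: 255.255.255.0
79.164.108.87 AND mask = 79.164.108.0
79.164.108.233 AND mask = 79.164.108.0
Yes, same subnet (79.164.108.0)


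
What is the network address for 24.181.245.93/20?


IP:   00011000.10110101.11110101.01011101
Mask: 11111111.11111111.11110000.00000000
AND operation:
Net:  00011000.10110101.11110000.00000000
Network: 24.181.240.0/20


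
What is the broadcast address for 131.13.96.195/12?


Network: 131.0.0.0/12
Host bits = 20
Set all host bits to 1:
Broadcast: 131.15.255.255


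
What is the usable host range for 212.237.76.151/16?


Network: 212.237.0.0
Broadcast: 212.237.255.255
First usable = network + 1
Last usable = broadcast - 1
Range: 212.237.0.1 to 212.237.255.254


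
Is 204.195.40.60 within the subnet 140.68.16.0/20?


Subnet network: 140.68.16.0
Test IP AND mask: 204.195.32.0
No, 204.195.40.60 is not in 140.68.16.0/20


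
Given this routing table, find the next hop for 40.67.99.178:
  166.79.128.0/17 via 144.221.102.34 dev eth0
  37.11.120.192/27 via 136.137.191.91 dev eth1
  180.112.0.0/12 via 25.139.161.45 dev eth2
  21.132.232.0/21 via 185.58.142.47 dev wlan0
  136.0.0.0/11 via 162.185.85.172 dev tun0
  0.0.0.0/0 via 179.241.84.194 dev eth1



Longest prefix match for 40.67.99.178:
  /17 166.79.128.0: no
  /27 37.11.120.192: no
  /12 180.112.0.0: no
  /21 21.132.232.0: no
  /11 136.0.0.0: no
  /0 0.0.0.0: MATCH
Selected: next-hop 179.241.84.194 via eth1 (matched /0)


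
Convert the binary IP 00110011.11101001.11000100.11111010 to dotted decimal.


00110011 = 51
11101001 = 233
11000100 = 196
11111010 = 250
IP: 51.233.196.250


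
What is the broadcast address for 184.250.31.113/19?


Network: 184.250.0.0/19
Host bits = 13
Set all host bits to 1:
Broadcast: 184.250.31.255


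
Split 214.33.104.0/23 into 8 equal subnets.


New prefix = 23 + 3 = 26
Each subnet has 64 addresses
  214.33.104.0/26
  214.33.104.64/26
  214.33.104.128/26
  214.33.104.192/26
  214.33.105.0/26
  214.33.105.64/26
  214.33.105.128/26
  214.33.105.192/26
Subnets: 214.33.104.0/26, 214.33.104.64/26, 214.33.104.128/26, 214.33.104.192/26, 214.33.105.0/26, 214.33.105.64/26, 214.33.105.128/26, 214.33.105.192/26


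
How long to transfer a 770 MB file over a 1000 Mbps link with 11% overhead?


Effective throughput = 1000 * (1 - 11/100) = 890 Mbps
File size in Mb = 770 * 8 = 6160 Mb
Time = 6160 / 890
Time = 6.9213 seconds


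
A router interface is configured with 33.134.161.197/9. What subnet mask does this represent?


/9 means 9 network bits, 23 host bits
Binary: 11111111100000000000000000000000
Mask: 255.128.0.0


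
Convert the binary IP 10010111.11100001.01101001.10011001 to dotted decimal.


10010111 = 151
11100001 = 225
01101001 = 105
10011001 = 153
IP: 151.225.105.153


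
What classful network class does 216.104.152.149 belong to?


First octet: 216
Binary: 11011000
110xxxxx -> Class C (192-223)
Class C, default mask 255.255.255.0 (/24)


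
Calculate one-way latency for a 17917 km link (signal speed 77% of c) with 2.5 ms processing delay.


Speed = 0.77 * 3e5 km/s = 231000 km/s
Propagation delay = 17917 / 231000 = 0.0776 s = 77.5628 ms
Processing delay = 2.5 ms
Total one-way latency = 80.0628 ms


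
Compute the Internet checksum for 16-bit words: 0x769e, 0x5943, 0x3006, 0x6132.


Sum all words (with carry folding):
+ 0x769e = 0x769e
+ 0x5943 = 0xcfe1
+ 0x3006 = 0xffe7
+ 0x6132 = 0x611a
One's complement: ~0x611a
Checksum = 0x9ee5


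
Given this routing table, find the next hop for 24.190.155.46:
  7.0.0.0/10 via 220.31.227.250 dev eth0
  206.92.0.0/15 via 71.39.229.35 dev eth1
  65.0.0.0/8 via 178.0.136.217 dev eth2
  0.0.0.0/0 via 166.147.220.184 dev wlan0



Longest prefix match for 24.190.155.46:
  /10 7.0.0.0: no
  /15 206.92.0.0: no
  /8 65.0.0.0: no
  /0 0.0.0.0: MATCH
Selected: next-hop 166.147.220.184 via wlan0 (matched /0)


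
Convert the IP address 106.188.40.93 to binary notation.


106 = 01101010
188 = 10111100
40 = 00101000
93 = 01011101
Binary: 01101010.10111100.00101000.01011101


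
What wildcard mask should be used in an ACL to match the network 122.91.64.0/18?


Subnet mask: 255.255.192.0
Wildcard = 255.255.255.255 - subnet mask
255 - 255 = 0
255 - 255 = 0
255 - 192 = 63
255 - 0 = 255
Wildcard: 0.0.63.255


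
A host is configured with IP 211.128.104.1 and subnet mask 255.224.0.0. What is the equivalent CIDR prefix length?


Binary: 11111111.11100000.00000000.00000000
Count leading 1s
Prefix: /11


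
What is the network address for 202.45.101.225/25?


IP:   11001010.00101101.01100101.11100001
Mask: 11111111.11111111.11111111.10000000
AND operation:
Net:  11001010.00101101.01100101.10000000
Network: 202.45.101.128/25


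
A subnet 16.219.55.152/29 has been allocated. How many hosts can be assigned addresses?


Host bits = 32 - 29 = 3
Total addresses = 2^3 = 8
Usable = total - 2 (network and broadcast)
Usable hosts: 6


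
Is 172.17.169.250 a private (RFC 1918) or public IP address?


RFC 1918 private ranges:
  10.0.0.0/8 (10.0.0.0 - 10.255.255.255)
  172.16.0.0/12 (172.16.0.0 - 172.31.255.255)
  192.168.0.0/16 (192.168.0.0 - 192.168.255.255)
Private (in 172.16.0.0/12)


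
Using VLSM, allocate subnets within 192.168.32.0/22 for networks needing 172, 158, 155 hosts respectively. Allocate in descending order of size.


172 hosts -> /24 (254 usable): 192.168.32.0/24
158 hosts -> /24 (254 usable): 192.168.33.0/24
155 hosts -> /24 (254 usable): 192.168.34.0/24
Allocation: 192.168.32.0/24 (172 hosts, 254 usable); 192.168.33.0/24 (158 hosts, 254 usable); 192.168.34.0/24 (155 hosts, 254 usable)


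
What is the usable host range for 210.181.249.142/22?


Network: 210.181.248.0
Broadcast: 210.181.251.255
First usable = network + 1
Last usable = broadcast - 1
Range: 210.181.248.1 to 210.181.251.254


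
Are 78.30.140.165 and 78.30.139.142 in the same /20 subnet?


Mask: 255.255.240.0
78.30.140.165 AND mask = 78.30.128.0
78.30.139.142 AND mask = 78.30.128.0
Yes, same subnet (78.30.128.0)


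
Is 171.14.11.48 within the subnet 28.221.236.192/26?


Subnet network: 28.221.236.192
Test IP AND mask: 171.14.11.0
No, 171.14.11.48 is not in 28.221.236.192/26


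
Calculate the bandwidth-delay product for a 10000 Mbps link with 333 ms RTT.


BDP = bandwidth * RTT
= 10000 Mbps * 333 ms
= 10000 * 1e6 * 333 / 1000 bits
= 3330000000 bits
= 416250000 bytes
= 406494.1406 KB
BDP = 3330000000 bits (416250000 bytes)


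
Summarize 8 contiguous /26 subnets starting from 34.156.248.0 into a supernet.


Original prefix: /26
Number of subnets: 8 = 2^3
New prefix = 26 - 3 = 23
Supernet: 34.156.248.0/23


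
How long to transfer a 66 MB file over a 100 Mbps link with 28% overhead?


Effective throughput = 100 * (1 - 28/100) = 72 Mbps
File size in Mb = 66 * 8 = 528 Mb
Time = 528 / 72
Time = 7.3333 seconds


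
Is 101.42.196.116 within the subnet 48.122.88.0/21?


Subnet network: 48.122.88.0
Test IP AND mask: 101.42.192.0
No, 101.42.196.116 is not in 48.122.88.0/21


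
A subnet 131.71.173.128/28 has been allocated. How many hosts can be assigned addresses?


Host bits = 32 - 28 = 4
Total addresses = 2^4 = 16
Usable = total - 2 (network and broadcast)
Usable hosts: 14


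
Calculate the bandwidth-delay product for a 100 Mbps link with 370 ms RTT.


BDP = bandwidth * RTT
= 100 Mbps * 370 ms
= 100 * 1e6 * 370 / 1000 bits
= 37000000 bits
= 4625000 bytes
= 4516.6016 KB
BDP = 37000000 bits (4625000 bytes)


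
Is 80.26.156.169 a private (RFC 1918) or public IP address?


RFC 1918 private ranges:
  10.0.0.0/8 (10.0.0.0 - 10.255.255.255)
  172.16.0.0/12 (172.16.0.0 - 172.31.255.255)
  192.168.0.0/16 (192.168.0.0 - 192.168.255.255)
Public (not in any RFC 1918 range)


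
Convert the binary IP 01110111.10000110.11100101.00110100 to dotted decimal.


01110111 = 119
10000110 = 134
11100101 = 229
00110100 = 52
IP: 119.134.229.52


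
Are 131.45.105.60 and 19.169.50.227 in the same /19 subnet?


Mask: 255.255.224.0
131.45.105.60 AND mask = 131.45.96.0
19.169.50.227 AND mask = 19.169.32.0
No, different subnets (131.45.96.0 vs 19.169.32.0)


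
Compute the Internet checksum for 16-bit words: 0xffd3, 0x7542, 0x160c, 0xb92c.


Sum all words (with carry folding):
+ 0xffd3 = 0xffd3
+ 0x7542 = 0x7516
+ 0x160c = 0x8b22
+ 0xb92c = 0x444f
One's complement: ~0x444f
Checksum = 0xbbb0


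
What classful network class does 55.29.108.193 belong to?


First octet: 55
Binary: 00110111
0xxxxxxx -> Class A (1-126)
Class A, default mask 255.0.0.0 (/8)


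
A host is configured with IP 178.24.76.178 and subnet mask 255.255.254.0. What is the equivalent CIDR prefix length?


Binary: 11111111.11111111.11111110.00000000
Count leading 1s
Prefix: /23


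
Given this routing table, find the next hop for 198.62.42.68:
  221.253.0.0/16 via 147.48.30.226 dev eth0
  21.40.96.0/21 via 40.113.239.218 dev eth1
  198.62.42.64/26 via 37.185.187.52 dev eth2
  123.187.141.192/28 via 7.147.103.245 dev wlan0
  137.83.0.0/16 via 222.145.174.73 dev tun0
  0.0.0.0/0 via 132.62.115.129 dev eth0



Longest prefix match for 198.62.42.68:
  /16 221.253.0.0: no
  /21 21.40.96.0: no
  /26 198.62.42.64: MATCH
  /28 123.187.141.192: no
  /16 137.83.0.0: no
  /0 0.0.0.0: MATCH
Selected: next-hop 37.185.187.52 via eth2 (matched /26)


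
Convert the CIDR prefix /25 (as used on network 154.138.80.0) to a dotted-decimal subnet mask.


/25 means 25 network bits, 7 host bits
Binary: 11111111111111111111111110000000
Mask: 255.255.255.128


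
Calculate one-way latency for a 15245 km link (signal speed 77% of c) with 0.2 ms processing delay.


Speed = 0.77 * 3e5 km/s = 231000 km/s
Propagation delay = 15245 / 231000 = 0.066 s = 65.9957 ms
Processing delay = 0.2 ms
Total one-way latency = 66.1957 ms


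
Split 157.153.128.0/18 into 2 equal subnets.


New prefix = 18 + 1 = 19
Each subnet has 8192 addresses
  157.153.128.0/19
  157.153.160.0/19
Subnets: 157.153.128.0/19, 157.153.160.0/19


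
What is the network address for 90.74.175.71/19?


IP:   01011010.01001010.10101111.01000111
Mask: 11111111.11111111.11100000.00000000
AND operation:
Net:  01011010.01001010.10100000.00000000
Network: 90.74.160.0/19


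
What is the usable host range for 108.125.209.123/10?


Network: 108.64.0.0
Broadcast: 108.127.255.255
First usable = network + 1
Last usable = broadcast - 1
Range: 108.64.0.1 to 108.127.255.254


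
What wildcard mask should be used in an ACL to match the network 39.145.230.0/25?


Subnet mask: 255.255.255.128
Wildcard = 255.255.255.255 - subnet mask
255 - 255 = 0
255 - 255 = 0
255 - 255 = 0
255 - 128 = 127
Wildcard: 0.0.0.127


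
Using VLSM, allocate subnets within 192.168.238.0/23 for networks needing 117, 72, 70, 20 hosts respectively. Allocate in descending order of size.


117 hosts -> /25 (126 usable): 192.168.238.0/25
72 hosts -> /25 (126 usable): 192.168.238.128/25
70 hosts -> /25 (126 usable): 192.168.239.0/25
20 hosts -> /27 (30 usable): 192.168.239.128/27
Allocation: 192.168.238.0/25 (117 hosts, 126 usable); 192.168.238.128/25 (72 hosts, 126 usable); 192.168.239.0/25 (70 hosts, 126 usable); 192.168.239.128/27 (20 hosts, 30 usable)


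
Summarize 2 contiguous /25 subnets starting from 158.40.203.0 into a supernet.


Original prefix: /25
Number of subnets: 2 = 2^1
New prefix = 25 - 1 = 24
Supernet: 158.40.203.0/24


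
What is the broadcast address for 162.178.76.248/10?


Network: 162.128.0.0/10
Host bits = 22
Set all host bits to 1:
Broadcast: 162.191.255.255


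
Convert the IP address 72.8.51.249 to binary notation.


72 = 01001000
8 = 00001000
51 = 00110011
249 = 11111001
Binary: 01001000.00001000.00110011.11111001


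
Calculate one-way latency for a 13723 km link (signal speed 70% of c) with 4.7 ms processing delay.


Speed = 0.7 * 3e5 km/s = 210000 km/s
Propagation delay = 13723 / 210000 = 0.0653 s = 65.3476 ms
Processing delay = 4.7 ms
Total one-way latency = 70.0476 ms


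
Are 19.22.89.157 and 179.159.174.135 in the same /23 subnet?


Mask: 255.255.254.0
19.22.89.157 AND mask = 19.22.88.0
179.159.174.135 AND mask = 179.159.174.0
No, different subnets (19.22.88.0 vs 179.159.174.0)


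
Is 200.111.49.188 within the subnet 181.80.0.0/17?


Subnet network: 181.80.0.0
Test IP AND mask: 200.111.0.0
No, 200.111.49.188 is not in 181.80.0.0/17


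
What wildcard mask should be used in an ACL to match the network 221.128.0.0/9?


Subnet mask: 255.128.0.0
Wildcard = 255.255.255.255 - subnet mask
255 - 255 = 0
255 - 128 = 127
255 - 0 = 255
255 - 0 = 255
Wildcard: 0.127.255.255


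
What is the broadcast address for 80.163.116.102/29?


Network: 80.163.116.96/29
Host bits = 3
Set all host bits to 1:
Broadcast: 80.163.116.103


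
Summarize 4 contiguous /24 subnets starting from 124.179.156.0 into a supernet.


Original prefix: /24
Number of subnets: 4 = 2^2
New prefix = 24 - 2 = 22
Supernet: 124.179.156.0/22


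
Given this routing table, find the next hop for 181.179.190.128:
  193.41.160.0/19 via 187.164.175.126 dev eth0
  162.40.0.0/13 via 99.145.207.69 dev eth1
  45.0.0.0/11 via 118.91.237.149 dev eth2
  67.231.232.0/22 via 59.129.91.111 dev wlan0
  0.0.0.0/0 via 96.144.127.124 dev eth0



Longest prefix match for 181.179.190.128:
  /19 193.41.160.0: no
  /13 162.40.0.0: no
  /11 45.0.0.0: no
  /22 67.231.232.0: no
  /0 0.0.0.0: MATCH
Selected: next-hop 96.144.127.124 via eth0 (matched /0)


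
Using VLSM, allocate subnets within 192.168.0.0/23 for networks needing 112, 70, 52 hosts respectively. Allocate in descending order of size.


112 hosts -> /25 (126 usable): 192.168.0.0/25
70 hosts -> /25 (126 usable): 192.168.0.128/25
52 hosts -> /26 (62 usable): 192.168.1.0/26
Allocation: 192.168.0.0/25 (112 hosts, 126 usable); 192.168.0.128/25 (70 hosts, 126 usable); 192.168.1.0/26 (52 hosts, 62 usable)


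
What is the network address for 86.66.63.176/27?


IP:   01010110.01000010.00111111.10110000
Mask: 11111111.11111111.11111111.11100000
AND operation:
Net:  01010110.01000010.00111111.10100000
Network: 86.66.63.160/27


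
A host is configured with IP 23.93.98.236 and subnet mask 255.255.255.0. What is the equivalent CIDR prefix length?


Binary: 11111111.11111111.11111111.00000000
Count leading 1s
Prefix: /24


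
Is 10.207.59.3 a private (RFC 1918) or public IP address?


RFC 1918 private ranges:
  10.0.0.0/8 (10.0.0.0 - 10.255.255.255)
  172.16.0.0/12 (172.16.0.0 - 172.31.255.255)
  192.168.0.0/16 (192.168.0.0 - 192.168.255.255)
Private (in 10.0.0.0/8)


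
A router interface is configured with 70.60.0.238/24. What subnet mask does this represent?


/24 means 24 network bits, 8 host bits
Binary: 11111111111111111111111100000000
Mask: 255.255.255.0


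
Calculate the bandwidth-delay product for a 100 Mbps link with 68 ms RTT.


BDP = bandwidth * RTT
= 100 Mbps * 68 ms
= 100 * 1e6 * 68 / 1000 bits
= 6800000 bits
= 850000 bytes
= 830.0781 KB
BDP = 6800000 bits (850000 bytes)


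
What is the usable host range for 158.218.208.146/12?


Network: 158.208.0.0
Broadcast: 158.223.255.255
First usable = network + 1
Last usable = broadcast - 1
Range: 158.208.0.1 to 158.223.255.254


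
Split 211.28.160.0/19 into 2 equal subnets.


New prefix = 19 + 1 = 20
Each subnet has 4096 addresses
  211.28.160.0/20
  211.28.176.0/20
Subnets: 211.28.160.0/20, 211.28.176.0/20


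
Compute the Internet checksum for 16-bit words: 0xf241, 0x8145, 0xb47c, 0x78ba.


Sum all words (with carry folding):
+ 0xf241 = 0xf241
+ 0x8145 = 0x7387
+ 0xb47c = 0x2804
+ 0x78ba = 0xa0be
One's complement: ~0xa0be
Checksum = 0x5f41


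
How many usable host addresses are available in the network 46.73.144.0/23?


Host bits = 32 - 23 = 9
Total addresses = 2^9 = 512
Usable = total - 2 (network and broadcast)
Usable hosts: 510


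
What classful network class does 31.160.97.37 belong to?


First octet: 31
Binary: 00011111
0xxxxxxx -> Class A (1-126)
Class A, default mask 255.0.0.0 (/8)


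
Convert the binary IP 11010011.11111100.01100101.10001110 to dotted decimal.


11010011 = 211
11111100 = 252
01100101 = 101
10001110 = 142
IP: 211.252.101.142


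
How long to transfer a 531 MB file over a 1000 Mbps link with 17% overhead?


Effective throughput = 1000 * (1 - 17/100) = 830 Mbps
File size in Mb = 531 * 8 = 4248 Mb
Time = 4248 / 830
Time = 5.1181 seconds


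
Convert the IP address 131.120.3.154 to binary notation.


131 = 10000011
120 = 01111000
3 = 00000011
154 = 10011010
Binary: 10000011.01111000.00000011.10011010


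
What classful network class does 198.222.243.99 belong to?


First octet: 198
Binary: 11000110
110xxxxx -> Class C (192-223)
Class C, default mask 255.255.255.0 (/24)


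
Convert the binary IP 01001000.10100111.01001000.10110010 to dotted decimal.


01001000 = 72
10100111 = 167
01001000 = 72
10110010 = 178
IP: 72.167.72.178


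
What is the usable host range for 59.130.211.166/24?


Network: 59.130.211.0
Broadcast: 59.130.211.255
First usable = network + 1
Last usable = broadcast - 1
Range: 59.130.211.1 to 59.130.211.254


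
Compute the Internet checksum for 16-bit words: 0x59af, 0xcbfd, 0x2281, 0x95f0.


Sum all words (with carry folding):
+ 0x59af = 0x59af
+ 0xcbfd = 0x25ad
+ 0x2281 = 0x482e
+ 0x95f0 = 0xde1e
One's complement: ~0xde1e
Checksum = 0x21e1


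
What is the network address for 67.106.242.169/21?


IP:   01000011.01101010.11110010.10101001
Mask: 11111111.11111111.11111000.00000000
AND operation:
Net:  01000011.01101010.11110000.00000000
Network: 67.106.240.0/21


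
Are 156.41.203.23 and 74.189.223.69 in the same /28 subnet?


Mask: 255.255.255.240
156.41.203.23 AND mask = 156.41.203.16
74.189.223.69 AND mask = 74.189.223.64
No, different subnets (156.41.203.16 vs 74.189.223.64)


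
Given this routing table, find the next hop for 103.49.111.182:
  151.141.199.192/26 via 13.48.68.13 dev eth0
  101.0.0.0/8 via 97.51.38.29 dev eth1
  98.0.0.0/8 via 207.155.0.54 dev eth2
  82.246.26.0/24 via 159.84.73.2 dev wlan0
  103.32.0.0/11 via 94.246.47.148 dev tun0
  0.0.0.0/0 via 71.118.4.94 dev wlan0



Longest prefix match for 103.49.111.182:
  /26 151.141.199.192: no
  /8 101.0.0.0: no
  /8 98.0.0.0: no
  /24 82.246.26.0: no
  /11 103.32.0.0: MATCH
  /0 0.0.0.0: MATCH
Selected: next-hop 94.246.47.148 via tun0 (matched /11)


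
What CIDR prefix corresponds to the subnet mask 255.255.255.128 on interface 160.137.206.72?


Binary: 11111111.11111111.11111111.10000000
Count leading 1s
Prefix: /25


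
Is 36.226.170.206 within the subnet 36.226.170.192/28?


Subnet network: 36.226.170.192
Test IP AND mask: 36.226.170.192
Yes, 36.226.170.206 is in 36.226.170.192/28


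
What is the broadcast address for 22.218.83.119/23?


Network: 22.218.82.0/23
Host bits = 9
Set all host bits to 1:
Broadcast: 22.218.83.255


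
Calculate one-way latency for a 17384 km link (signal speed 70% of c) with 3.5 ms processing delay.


Speed = 0.7 * 3e5 km/s = 210000 km/s
Propagation delay = 17384 / 210000 = 0.0828 s = 82.781 ms
Processing delay = 3.5 ms
Total one-way latency = 86.281 ms


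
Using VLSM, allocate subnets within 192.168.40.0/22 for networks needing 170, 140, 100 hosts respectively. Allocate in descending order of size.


170 hosts -> /24 (254 usable): 192.168.40.0/24
140 hosts -> /24 (254 usable): 192.168.41.0/24
100 hosts -> /25 (126 usable): 192.168.42.0/25
Allocation: 192.168.40.0/24 (170 hosts, 254 usable); 192.168.41.0/24 (140 hosts, 254 usable); 192.168.42.0/25 (100 hosts, 126 usable)


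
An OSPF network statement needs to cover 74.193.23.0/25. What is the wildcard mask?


Subnet mask: 255.255.255.128
Wildcard = 255.255.255.255 - subnet mask
255 - 255 = 0
255 - 255 = 0
255 - 255 = 0
255 - 128 = 127
Wildcard: 0.0.0.127


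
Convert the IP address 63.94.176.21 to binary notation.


63 = 00111111
94 = 01011110
176 = 10110000
21 = 00010101
Binary: 00111111.01011110.10110000.00010101


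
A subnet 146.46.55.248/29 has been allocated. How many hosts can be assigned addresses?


Host bits = 32 - 29 = 3
Total addresses = 2^3 = 8
Usable = total - 2 (network and broadcast)
Usable hosts: 6


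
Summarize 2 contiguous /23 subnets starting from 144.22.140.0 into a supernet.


Original prefix: /23
Number of subnets: 2 = 2^1
New prefix = 23 - 1 = 22
Supernet: 144.22.140.0/22


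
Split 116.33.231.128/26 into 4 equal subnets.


New prefix = 26 + 2 = 28
Each subnet has 16 addresses
  116.33.231.128/28
  116.33.231.144/28
  116.33.231.160/28
  116.33.231.176/28
Subnets: 116.33.231.128/28, 116.33.231.144/28, 116.33.231.160/28, 116.33.231.176/28


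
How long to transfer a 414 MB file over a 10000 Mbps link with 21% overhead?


Effective throughput = 10000 * (1 - 21/100) = 7900 Mbps
File size in Mb = 414 * 8 = 3312 Mb
Time = 3312 / 7900
Time = 0.4192 seconds


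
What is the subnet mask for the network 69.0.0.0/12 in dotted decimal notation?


/12 means 12 network bits, 20 host bits
Binary: 11111111111100000000000000000000
Mask: 255.240.0.0


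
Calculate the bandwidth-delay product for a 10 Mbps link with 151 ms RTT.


BDP = bandwidth * RTT
= 10 Mbps * 151 ms
= 10 * 1e6 * 151 / 1000 bits
= 1510000 bits
= 188750 bytes
= 184.3262 KB
BDP = 1510000 bits (188750 bytes)


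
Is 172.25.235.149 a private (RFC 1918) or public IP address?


RFC 1918 private ranges:
  10.0.0.0/8 (10.0.0.0 - 10.255.255.255)
  172.16.0.0/12 (172.16.0.0 - 172.31.255.255)
  192.168.0.0/16 (192.168.0.0 - 192.168.255.255)
Private (in 172.16.0.0/12)


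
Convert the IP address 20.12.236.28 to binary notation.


20 = 00010100
12 = 00001100
236 = 11101100
28 = 00011100
Binary: 00010100.00001100.11101100.00011100


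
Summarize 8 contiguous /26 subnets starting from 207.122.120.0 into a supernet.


Original prefix: /26
Number of subnets: 8 = 2^3
New prefix = 26 - 3 = 23
Supernet: 207.122.120.0/23


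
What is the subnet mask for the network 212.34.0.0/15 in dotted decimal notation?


/15 means 15 network bits, 17 host bits
Binary: 11111111111111100000000000000000
Mask: 255.254.0.0


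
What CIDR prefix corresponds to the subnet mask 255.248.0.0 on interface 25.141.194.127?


Binary: 11111111.11111000.00000000.00000000
Count leading 1s
Prefix: /13


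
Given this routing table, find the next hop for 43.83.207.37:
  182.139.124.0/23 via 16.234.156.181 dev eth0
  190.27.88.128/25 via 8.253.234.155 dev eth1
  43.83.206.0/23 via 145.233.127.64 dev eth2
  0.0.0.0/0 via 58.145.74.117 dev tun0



Longest prefix match for 43.83.207.37:
  /23 182.139.124.0: no
  /25 190.27.88.128: no
  /23 43.83.206.0: MATCH
  /0 0.0.0.0: MATCH
Selected: next-hop 145.233.127.64 via eth2 (matched /23)


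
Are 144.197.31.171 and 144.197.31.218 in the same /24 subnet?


Mask: 255.255.255.0
144.197.31.171 AND mask = 144.197.31.0
144.197.31.218 AND mask = 144.197.31.0
Yes, same subnet (144.197.31.0)


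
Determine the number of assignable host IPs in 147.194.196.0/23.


Host bits = 32 - 23 = 9
Total addresses = 2^9 = 512
Usable = total - 2 (network and broadcast)
Usable hosts: 510


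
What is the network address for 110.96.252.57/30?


IP:   01101110.01100000.11111100.00111001
Mask: 11111111.11111111.11111111.11111100
AND operation:
Net:  01101110.01100000.11111100.00111000
Network: 110.96.252.56/30


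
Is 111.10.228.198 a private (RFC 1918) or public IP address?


RFC 1918 private ranges:
  10.0.0.0/8 (10.0.0.0 - 10.255.255.255)
  172.16.0.0/12 (172.16.0.0 - 172.31.255.255)
  192.168.0.0/16 (192.168.0.0 - 192.168.255.255)
Public (not in any RFC 1918 range)


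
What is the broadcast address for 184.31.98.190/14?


Network: 184.28.0.0/14
Host bits = 18
Set all host bits to 1:
Broadcast: 184.31.255.255


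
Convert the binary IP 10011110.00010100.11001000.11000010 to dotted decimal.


10011110 = 158
00010100 = 20
11001000 = 200
11000010 = 194
IP: 158.20.200.194


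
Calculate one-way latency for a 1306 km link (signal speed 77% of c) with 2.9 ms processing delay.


Speed = 0.77 * 3e5 km/s = 231000 km/s
Propagation delay = 1306 / 231000 = 0.0057 s = 5.6537 ms
Processing delay = 2.9 ms
Total one-way latency = 8.5537 ms


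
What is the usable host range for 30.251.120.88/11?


Network: 30.224.0.0
Broadcast: 30.255.255.255
First usable = network + 1
Last usable = broadcast - 1
Range: 30.224.0.1 to 30.255.255.254


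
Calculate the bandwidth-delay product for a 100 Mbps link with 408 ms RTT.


BDP = bandwidth * RTT
= 100 Mbps * 408 ms
= 100 * 1e6 * 408 / 1000 bits
= 40800000 bits
= 5100000 bytes
= 4980.4688 KB
BDP = 40800000 bits (5100000 bytes)


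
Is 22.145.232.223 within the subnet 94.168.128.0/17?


Subnet network: 94.168.128.0
Test IP AND mask: 22.145.128.0
No, 22.145.232.223 is not in 94.168.128.0/17


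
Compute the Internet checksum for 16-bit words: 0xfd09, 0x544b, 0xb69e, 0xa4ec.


Sum all words (with carry folding):
+ 0xfd09 = 0xfd09
+ 0x544b = 0x5155
+ 0xb69e = 0x07f4
+ 0xa4ec = 0xace0
One's complement: ~0xace0
Checksum = 0x531f


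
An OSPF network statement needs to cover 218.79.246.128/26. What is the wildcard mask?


Subnet mask: 255.255.255.192
Wildcard = 255.255.255.255 - subnet mask
255 - 255 = 0
255 - 255 = 0
255 - 255 = 0
255 - 192 = 63
Wildcard: 0.0.0.63


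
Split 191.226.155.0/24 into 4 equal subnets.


New prefix = 24 + 2 = 26
Each subnet has 64 addresses
  191.226.155.0/26
  191.226.155.64/26
  191.226.155.128/26
  191.226.155.192/26
Subnets: 191.226.155.0/26, 191.226.155.64/26, 191.226.155.128/26, 191.226.155.192/26


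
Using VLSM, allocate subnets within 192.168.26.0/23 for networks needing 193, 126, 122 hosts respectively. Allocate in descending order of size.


193 hosts -> /24 (254 usable): 192.168.26.0/24
126 hosts -> /25 (126 usable): 192.168.27.0/25
122 hosts -> /25 (126 usable): 192.168.27.128/25
Allocation: 192.168.26.0/24 (193 hosts, 254 usable); 192.168.27.0/25 (126 hosts, 126 usable); 192.168.27.128/25 (122 hosts, 126 usable)


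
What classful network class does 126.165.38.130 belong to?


First octet: 126
Binary: 01111110
0xxxxxxx -> Class A (1-126)
Class A, default mask 255.0.0.0 (/8)


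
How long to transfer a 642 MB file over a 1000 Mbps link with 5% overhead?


Effective throughput = 1000 * (1 - 5/100) = 950 Mbps
File size in Mb = 642 * 8 = 5136 Mb
Time = 5136 / 950
Time = 5.4063 seconds


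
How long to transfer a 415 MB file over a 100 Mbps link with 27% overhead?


Effective throughput = 100 * (1 - 27/100) = 73 Mbps
File size in Mb = 415 * 8 = 3320 Mb
Time = 3320 / 73
Time = 45.4795 seconds


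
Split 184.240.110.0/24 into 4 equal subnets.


New prefix = 24 + 2 = 26
Each subnet has 64 addresses
  184.240.110.0/26
  184.240.110.64/26
  184.240.110.128/26
  184.240.110.192/26
Subnets: 184.240.110.0/26, 184.240.110.64/26, 184.240.110.128/26, 184.240.110.192/26


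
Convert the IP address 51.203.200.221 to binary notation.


51 = 00110011
203 = 11001011
200 = 11001000
221 = 11011101
Binary: 00110011.11001011.11001000.11011101


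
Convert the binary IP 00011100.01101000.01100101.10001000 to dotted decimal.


00011100 = 28
01101000 = 104
01100101 = 101
10001000 = 136
IP: 28.104.101.136


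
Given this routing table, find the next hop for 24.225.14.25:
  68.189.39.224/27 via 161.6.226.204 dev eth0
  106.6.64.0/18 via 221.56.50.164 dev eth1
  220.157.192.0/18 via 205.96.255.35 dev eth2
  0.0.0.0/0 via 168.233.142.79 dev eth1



Longest prefix match for 24.225.14.25:
  /27 68.189.39.224: no
  /18 106.6.64.0: no
  /18 220.157.192.0: no
  /0 0.0.0.0: MATCH
Selected: next-hop 168.233.142.79 via eth1 (matched /0)


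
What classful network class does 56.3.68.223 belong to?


First octet: 56
Binary: 00111000
0xxxxxxx -> Class A (1-126)
Class A, default mask 255.0.0.0 (/8)


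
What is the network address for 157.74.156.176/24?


IP:   10011101.01001010.10011100.10110000
Mask: 11111111.11111111.11111111.00000000
AND operation:
Net:  10011101.01001010.10011100.00000000
Network: 157.74.156.0/24


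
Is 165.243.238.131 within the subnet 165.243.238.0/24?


Subnet network: 165.243.238.0
Test IP AND mask: 165.243.238.0
Yes, 165.243.238.131 is in 165.243.238.0/24


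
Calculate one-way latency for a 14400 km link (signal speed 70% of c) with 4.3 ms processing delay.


Speed = 0.7 * 3e5 km/s = 210000 km/s
Propagation delay = 14400 / 210000 = 0.0686 s = 68.5714 ms
Processing delay = 4.3 ms
Total one-way latency = 72.8714 ms


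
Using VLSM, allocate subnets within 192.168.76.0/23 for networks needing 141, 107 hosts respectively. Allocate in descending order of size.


141 hosts -> /24 (254 usable): 192.168.76.0/24
107 hosts -> /25 (126 usable): 192.168.77.0/25
Allocation: 192.168.76.0/24 (141 hosts, 254 usable); 192.168.77.0/25 (107 hosts, 126 usable)


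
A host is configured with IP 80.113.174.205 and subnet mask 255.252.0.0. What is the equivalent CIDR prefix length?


Binary: 11111111.11111100.00000000.00000000
Count leading 1s
Prefix: /14


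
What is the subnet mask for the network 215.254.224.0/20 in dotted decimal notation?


/20 means 20 network bits, 12 host bits
Binary: 11111111111111111111000000000000
Mask: 255.255.240.0


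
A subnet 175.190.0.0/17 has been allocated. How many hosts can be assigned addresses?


Host bits = 32 - 17 = 15
Total addresses = 2^15 = 32768
Usable = total - 2 (network and broadcast)
Usable hosts: 32766


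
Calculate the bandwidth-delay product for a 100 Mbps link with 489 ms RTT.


BDP = bandwidth * RTT
= 100 Mbps * 489 ms
= 100 * 1e6 * 489 / 1000 bits
= 48900000 bits
= 6112500 bytes
= 5969.2383 KB
BDP = 48900000 bits (6112500 bytes)


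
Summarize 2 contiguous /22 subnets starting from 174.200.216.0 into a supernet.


Original prefix: /22
Number of subnets: 2 = 2^1
New prefix = 22 - 1 = 21
Supernet: 174.200.216.0/21


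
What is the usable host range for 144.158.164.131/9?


Network: 144.128.0.0
Broadcast: 144.255.255.255
First usable = network + 1
Last usable = broadcast - 1
Range: 144.128.0.1 to 144.255.255.254


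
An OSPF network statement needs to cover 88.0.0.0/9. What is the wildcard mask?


Subnet mask: 255.128.0.0
Wildcard = 255.255.255.255 - subnet mask
255 - 255 = 0
255 - 128 = 127
255 - 0 = 255
255 - 0 = 255
Wildcard: 0.127.255.255


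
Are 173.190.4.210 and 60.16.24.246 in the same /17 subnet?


Mask: 255.255.128.0
173.190.4.210 AND mask = 173.190.0.0
60.16.24.246 AND mask = 60.16.0.0
No, different subnets (173.190.0.0 vs 60.16.0.0)


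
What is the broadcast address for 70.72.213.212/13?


Network: 70.72.0.0/13
Host bits = 19
Set all host bits to 1:
Broadcast: 70.79.255.255


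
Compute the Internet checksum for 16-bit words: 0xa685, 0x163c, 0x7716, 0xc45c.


Sum all words (with carry folding):
+ 0xa685 = 0xa685
+ 0x163c = 0xbcc1
+ 0x7716 = 0x33d8
+ 0xc45c = 0xf834
One's complement: ~0xf834
Checksum = 0x07cb


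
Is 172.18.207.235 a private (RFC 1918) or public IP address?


RFC 1918 private ranges:
  10.0.0.0/8 (10.0.0.0 - 10.255.255.255)
  172.16.0.0/12 (172.16.0.0 - 172.31.255.255)
  192.168.0.0/16 (192.168.0.0 - 192.168.255.255)
Private (in 172.16.0.0/12)


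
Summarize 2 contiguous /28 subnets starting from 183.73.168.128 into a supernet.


Original prefix: /28
Number of subnets: 2 = 2^1
New prefix = 28 - 1 = 27
Supernet: 183.73.168.128/27


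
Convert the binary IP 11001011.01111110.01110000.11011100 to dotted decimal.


11001011 = 203
01111110 = 126
01110000 = 112
11011100 = 220
IP: 203.126.112.220


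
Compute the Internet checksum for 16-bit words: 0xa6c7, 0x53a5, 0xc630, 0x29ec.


Sum all words (with carry folding):
+ 0xa6c7 = 0xa6c7
+ 0x53a5 = 0xfa6c
+ 0xc630 = 0xc09d
+ 0x29ec = 0xea89
One's complement: ~0xea89
Checksum = 0x1576


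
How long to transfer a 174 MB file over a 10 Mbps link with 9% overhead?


Effective throughput = 10 * (1 - 9/100) = 9.1 Mbps
File size in Mb = 174 * 8 = 1392 Mb
Time = 1392 / 9.1
Time = 152.967 seconds


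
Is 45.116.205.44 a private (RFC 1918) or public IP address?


RFC 1918 private ranges:
  10.0.0.0/8 (10.0.0.0 - 10.255.255.255)
  172.16.0.0/12 (172.16.0.0 - 172.31.255.255)
  192.168.0.0/16 (192.168.0.0 - 192.168.255.255)
Public (not in any RFC 1918 range)


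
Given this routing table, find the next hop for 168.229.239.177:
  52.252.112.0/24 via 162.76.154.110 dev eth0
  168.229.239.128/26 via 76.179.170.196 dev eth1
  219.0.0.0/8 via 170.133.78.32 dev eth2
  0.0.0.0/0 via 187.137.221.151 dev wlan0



Longest prefix match for 168.229.239.177:
  /24 52.252.112.0: no
  /26 168.229.239.128: MATCH
  /8 219.0.0.0: no
  /0 0.0.0.0: MATCH
Selected: next-hop 76.179.170.196 via eth1 (matched /26)


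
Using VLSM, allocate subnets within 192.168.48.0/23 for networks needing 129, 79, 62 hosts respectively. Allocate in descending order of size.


129 hosts -> /24 (254 usable): 192.168.48.0/24
79 hosts -> /25 (126 usable): 192.168.49.0/25
62 hosts -> /26 (62 usable): 192.168.49.128/26
Allocation: 192.168.48.0/24 (129 hosts, 254 usable); 192.168.49.0/25 (79 hosts, 126 usable); 192.168.49.128/26 (62 hosts, 62 usable)


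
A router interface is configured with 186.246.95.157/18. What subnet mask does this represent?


/18 means 18 network bits, 14 host bits
Binary: 11111111111111111100000000000000
Mask: 255.255.192.0


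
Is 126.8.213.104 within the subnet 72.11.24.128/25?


Subnet network: 72.11.24.128
Test IP AND mask: 126.8.213.0
No, 126.8.213.104 is not in 72.11.24.128/25


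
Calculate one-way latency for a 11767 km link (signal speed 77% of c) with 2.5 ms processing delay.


Speed = 0.77 * 3e5 km/s = 231000 km/s
Propagation delay = 11767 / 231000 = 0.0509 s = 50.9394 ms
Processing delay = 2.5 ms
Total one-way latency = 53.4394 ms


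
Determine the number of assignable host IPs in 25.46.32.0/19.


Host bits = 32 - 19 = 13
Total addresses = 2^13 = 8192
Usable = total - 2 (network and broadcast)
Usable hosts: 8190


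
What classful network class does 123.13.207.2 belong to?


First octet: 123
Binary: 01111011
0xxxxxxx -> Class A (1-126)
Class A, default mask 255.0.0.0 (/8)


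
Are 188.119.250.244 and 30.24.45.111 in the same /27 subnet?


Mask: 255.255.255.224
188.119.250.244 AND mask = 188.119.250.224
30.24.45.111 AND mask = 30.24.45.96
No, different subnets (188.119.250.224 vs 30.24.45.96)


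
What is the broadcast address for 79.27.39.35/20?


Network: 79.27.32.0/20
Host bits = 12
Set all host bits to 1:
Broadcast: 79.27.47.255


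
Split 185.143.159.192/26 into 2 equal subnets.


New prefix = 26 + 1 = 27
Each subnet has 32 addresses
  185.143.159.192/27
  185.143.159.224/27
Subnets: 185.143.159.192/27, 185.143.159.224/27


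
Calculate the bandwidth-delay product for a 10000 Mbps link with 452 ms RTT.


BDP = bandwidth * RTT
= 10000 Mbps * 452 ms
= 10000 * 1e6 * 452 / 1000 bits
= 4520000000 bits
= 565000000 bytes
= 551757.8125 KB
BDP = 4520000000 bits (565000000 bytes)


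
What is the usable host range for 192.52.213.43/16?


Network: 192.52.0.0
Broadcast: 192.52.255.255
First usable = network + 1
Last usable = broadcast - 1
Range: 192.52.0.1 to 192.52.255.254


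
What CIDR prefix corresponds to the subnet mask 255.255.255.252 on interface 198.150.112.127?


Binary: 11111111.11111111.11111111.11111100
Count leading 1s
Prefix: /30


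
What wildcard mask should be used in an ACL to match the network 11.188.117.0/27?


Subnet mask: 255.255.255.224
Wildcard = 255.255.255.255 - subnet mask
255 - 255 = 0
255 - 255 = 0
255 - 255 = 0
255 - 224 = 31
Wildcard: 0.0.0.31


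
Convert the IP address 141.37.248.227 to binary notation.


141 = 10001101
37 = 00100101
248 = 11111000
227 = 11100011
Binary: 10001101.00100101.11111000.11100011


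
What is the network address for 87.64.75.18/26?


IP:   01010111.01000000.01001011.00010010
Mask: 11111111.11111111.11111111.11000000
AND operation:
Net:  01010111.01000000.01001011.00000000
Network: 87.64.75.0/26


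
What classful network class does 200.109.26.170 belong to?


First octet: 200
Binary: 11001000
110xxxxx -> Class C (192-223)
Class C, default mask 255.255.255.0 (/24)


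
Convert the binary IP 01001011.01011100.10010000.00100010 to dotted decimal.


01001011 = 75
01011100 = 92
10010000 = 144
00100010 = 34
IP: 75.92.144.34


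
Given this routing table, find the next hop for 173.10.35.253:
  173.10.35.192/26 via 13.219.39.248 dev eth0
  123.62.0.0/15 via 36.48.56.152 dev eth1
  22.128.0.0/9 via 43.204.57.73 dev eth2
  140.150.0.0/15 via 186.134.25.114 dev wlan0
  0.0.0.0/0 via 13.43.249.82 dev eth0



Longest prefix match for 173.10.35.253:
  /26 173.10.35.192: MATCH
  /15 123.62.0.0: no
  /9 22.128.0.0: no
  /15 140.150.0.0: no
  /0 0.0.0.0: MATCH
Selected: next-hop 13.219.39.248 via eth0 (matched /26)


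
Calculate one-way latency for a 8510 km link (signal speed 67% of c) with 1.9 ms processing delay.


Speed = 0.67 * 3e5 km/s = 201000 km/s
Propagation delay = 8510 / 201000 = 0.0423 s = 42.3383 ms
Processing delay = 1.9 ms
Total one-way latency = 44.2383 ms


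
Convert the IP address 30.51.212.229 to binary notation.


30 = 00011110
51 = 00110011
212 = 11010100
229 = 11100101
Binary: 00011110.00110011.11010100.11100101


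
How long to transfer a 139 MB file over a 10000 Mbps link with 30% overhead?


Effective throughput = 10000 * (1 - 30/100) = 7000 Mbps
File size in Mb = 139 * 8 = 1112 Mb
Time = 1112 / 7000
Time = 0.1589 seconds


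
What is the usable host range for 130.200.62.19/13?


Network: 130.200.0.0
Broadcast: 130.207.255.255
First usable = network + 1
Last usable = broadcast - 1
Range: 130.200.0.1 to 130.207.255.254
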